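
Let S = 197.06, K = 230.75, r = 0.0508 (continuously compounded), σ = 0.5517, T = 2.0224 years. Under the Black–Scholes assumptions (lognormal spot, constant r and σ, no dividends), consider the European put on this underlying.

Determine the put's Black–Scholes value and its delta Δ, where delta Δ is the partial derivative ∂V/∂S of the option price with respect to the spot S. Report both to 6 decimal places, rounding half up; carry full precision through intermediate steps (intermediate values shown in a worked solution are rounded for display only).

price = 67.561625
Δ = -0.373698

σ√T = 0.5517·√2.0224 = 0.784579
d₁ = (ln(S/K) + (r+σ²/2)T) / (σ√T) = (ln(197.06/230.75) + (0.0508+0.5517²/2)·2.0224) / 0.784579 = (-0.157827 + 0.410520) / 0.784579 = 0.322075
d₂ = d₁ − σ√T = 0.322075 − 0.784579 = -0.462504
e^{−rT} = e^{−0.0508·2.0224} = 0.902363
N(−d₁) = 0.373698,  N(−d₂) = 0.678140
Put price V = K·e^{−rT}·N(−d₂) − S·N(−d₁) = 141.202543 − 73.640918 = 67.561625
Δ = −N(−d₁) = -0.373698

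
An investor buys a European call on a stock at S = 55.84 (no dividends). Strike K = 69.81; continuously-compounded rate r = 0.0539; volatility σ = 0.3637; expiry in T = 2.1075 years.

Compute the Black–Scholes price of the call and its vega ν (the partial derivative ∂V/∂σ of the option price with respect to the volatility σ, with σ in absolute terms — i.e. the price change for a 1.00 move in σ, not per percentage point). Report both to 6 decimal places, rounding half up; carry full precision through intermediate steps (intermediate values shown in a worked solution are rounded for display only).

σ√T = 0.3637·√2.1075 = 0.527992
d₁ = (ln(S/K) + (r+σ²/2)T) / (σ√T) = (ln(55.84/69.81) + (0.0539+0.3637²/2)·2.1075) / 0.527992 = (-0.223287 + 0.252982) / 0.527992 = 0.056242
d₂ = d₁ − σ√T = 0.056242 − 0.527992 = -0.471750
e^{−rT} = e^{−0.0539·2.1075} = 0.892620
N(d₁) = 0.522425,  N(d₂) = 0.318553
Call price V = S·N(d₁) − K·e^{−rT}·N(d₂) = 29.172229 − 19.850223 = 9.322006
φ(d₁) = (1/√(2π))·e^{−d₁²/2} = 0.398312
ν = S·φ(d₁)·√T = 32.288837

price = 9.322006
ν = 32.288837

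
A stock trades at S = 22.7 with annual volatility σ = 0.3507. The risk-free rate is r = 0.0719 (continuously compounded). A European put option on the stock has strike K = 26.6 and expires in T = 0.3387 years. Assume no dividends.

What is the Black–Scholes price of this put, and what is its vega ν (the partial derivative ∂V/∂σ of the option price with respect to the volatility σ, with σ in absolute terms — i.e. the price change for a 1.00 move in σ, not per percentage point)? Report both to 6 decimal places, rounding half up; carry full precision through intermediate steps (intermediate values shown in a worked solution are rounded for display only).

σ√T = 0.3507·√0.3387 = 0.204100
d₁ = (ln(S/K) + (r+σ²/2)T) / (σ√T) = (ln(22.7/26.6) + (0.0719+0.3507²/2)·0.3387) / 0.204100 = (-0.158546 + 0.045181) / 0.204100 = -0.555440
d₂ = d₁ − σ√T = -0.555440 − 0.204100 = -0.759540
e^{−rT} = e^{−0.0719·0.3387} = 0.975942
N(−d₁) = 0.710703,  N(−d₂) = 0.776235
Put price V = K·e^{−rT}·N(−d₂) − S·N(−d₁) = 20.151100 − 16.132958 = 4.018142
φ(d₁) = (1/√(2π))·e^{−d₁²/2} = 0.341914
ν = S·φ(d₁)·√T = 4.517007

price = 4.018142
ν = 4.517007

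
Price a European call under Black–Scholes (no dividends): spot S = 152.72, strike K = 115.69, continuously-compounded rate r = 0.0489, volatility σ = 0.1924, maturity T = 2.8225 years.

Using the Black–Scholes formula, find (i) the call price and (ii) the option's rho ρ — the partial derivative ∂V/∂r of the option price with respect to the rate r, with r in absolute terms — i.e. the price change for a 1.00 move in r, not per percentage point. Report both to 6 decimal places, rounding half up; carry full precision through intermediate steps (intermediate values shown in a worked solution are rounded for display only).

σ√T = 0.1924·√2.8225 = 0.323238
d₁ = (ln(S/K) + (r+σ²/2)T) / (σ√T) = (ln(152.72/115.69) + (0.0489+0.1924²/2)·2.8225) / 0.323238 = (0.277692 + 0.190262) / 0.323238 = 1.447707
d₂ = d₁ − σ√T = 1.447707 − 0.323238 = 1.124469
e^{−rT} = e^{−0.0489·2.8225} = 0.871081
N(d₁) = 0.926151,  N(d₂) = 0.869593
Call price V = S·N(d₁) − K·e^{−rT}·N(d₂) = 141.441705 − 87.633555 = 53.808150
ρ = K·T·e^{−rT}·N(d₂) = 247.345710

price = 53.808150
ρ = 247.345710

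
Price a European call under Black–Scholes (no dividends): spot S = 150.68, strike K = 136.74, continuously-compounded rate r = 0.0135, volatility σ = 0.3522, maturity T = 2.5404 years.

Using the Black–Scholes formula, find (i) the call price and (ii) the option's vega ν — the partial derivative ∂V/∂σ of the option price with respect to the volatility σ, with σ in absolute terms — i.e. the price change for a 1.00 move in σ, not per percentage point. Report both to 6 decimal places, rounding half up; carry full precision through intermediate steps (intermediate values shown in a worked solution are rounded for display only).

σ√T = 0.3522·√2.5404 = 0.561359
d₁ = (ln(S/K) + (r+σ²/2)T) / (σ√T) = (ln(150.68/136.74) + (0.0135+0.3522²/2)·2.5404) / 0.561359 = (0.097077 + 0.191857) / 0.561359 = 0.514705
d₂ = d₁ − σ√T = 0.514705 − 0.561359 = -0.046653
e^{−rT} = e^{−0.0135·2.5404} = 0.966286
N(d₁) = 0.696620,  N(d₂) = 0.481395
Call price V = S·N(d₁) − K·e^{−rT}·N(d₂) = 104.966776 − 63.606663 = 41.360113
φ(d₁) = (1/√(2π))·e^{−d₁²/2} = 0.349448
ν = S·φ(d₁)·√T = 83.924693

price = 41.360113
ν = 83.924693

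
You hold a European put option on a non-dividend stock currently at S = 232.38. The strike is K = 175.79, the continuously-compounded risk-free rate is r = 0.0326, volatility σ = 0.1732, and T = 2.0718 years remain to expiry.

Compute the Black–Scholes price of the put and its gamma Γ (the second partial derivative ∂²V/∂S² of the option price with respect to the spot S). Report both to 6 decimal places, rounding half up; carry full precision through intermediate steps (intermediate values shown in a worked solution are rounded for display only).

price = 1.814397
Γ = 0.002186

σ√T = 0.1732·√2.0718 = 0.249300
d₁ = (ln(S/K) + (r+σ²/2)T) / (σ√T) = (ln(232.38/175.79) + (0.0326+0.1732²/2)·2.0718) / 0.249300 = (0.279084 + 0.098616) / 0.249300 = 1.515043
d₂ = d₁ − σ√T = 1.515043 − 0.249300 = 1.265743
e^{−rT} = e^{−0.0326·2.0718} = 0.934690
N(−d₁) = 0.064881,  N(−d₂) = 0.102803
Put price V = K·e^{−rT}·N(−d₂) − S·N(−d₁) = 16.891398 − 15.077001 = 1.814397
φ(d₁) = (1/√(2π))·e^{−d₁²/2} = 0.126614
Γ = φ(d₁) / (S·σ·√T) = 0.002186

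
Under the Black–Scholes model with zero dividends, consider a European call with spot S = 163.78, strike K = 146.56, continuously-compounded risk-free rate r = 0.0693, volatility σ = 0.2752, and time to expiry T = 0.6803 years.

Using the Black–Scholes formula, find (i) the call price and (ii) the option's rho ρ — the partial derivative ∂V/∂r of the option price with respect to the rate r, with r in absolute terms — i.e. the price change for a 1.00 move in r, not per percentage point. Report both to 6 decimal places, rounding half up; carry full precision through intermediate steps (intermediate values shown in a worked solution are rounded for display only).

price = 28.882974
ρ = 68.506381

σ√T = 0.2752·√0.6803 = 0.226986
d₁ = (ln(S/K) + (r+σ²/2)T) / (σ√T) = (ln(163.78/146.56) + (0.0693+0.2752²/2)·0.6803) / 0.226986 = (0.111089 + 0.072906) / 0.226986 = 0.810602
d₂ = d₁ − σ√T = 0.810602 − 0.226986 = 0.583617
e^{−rT} = e^{−0.0693·0.6803} = 0.953949
N(d₁) = 0.791203,  N(d₂) = 0.720261
Call price V = S·N(d₁) − K·e^{−rT}·N(d₂) = 129.583225 − 100.700251 = 28.882974
ρ = K·T·e^{−rT}·N(d₂) = 68.506381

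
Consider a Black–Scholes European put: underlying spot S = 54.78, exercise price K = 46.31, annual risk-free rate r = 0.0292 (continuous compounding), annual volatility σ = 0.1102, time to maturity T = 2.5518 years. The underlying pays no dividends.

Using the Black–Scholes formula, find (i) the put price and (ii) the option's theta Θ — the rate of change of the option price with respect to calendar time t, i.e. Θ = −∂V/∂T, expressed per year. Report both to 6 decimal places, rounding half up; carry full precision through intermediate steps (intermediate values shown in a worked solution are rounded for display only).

σ√T = 0.1102·√2.5518 = 0.176037
d₁ = (ln(S/K) + (r+σ²/2)T) / (σ√T) = (ln(54.78/46.31) + (0.0292+0.1102²/2)·2.5518) / 0.176037 = (0.167967 + 0.090007) / 0.176037 = 1.465452
d₂ = d₁ − σ√T = 1.465452 − 0.176037 = 1.289415
e^{−rT} = e^{−0.0292·2.5518} = 0.928196
N(−d₁) = 0.071399,  N(−d₂) = 0.098627
Put price V = K·e^{−rT}·N(−d₂) − S·N(−d₁) = 4.239455 − 3.911225 = 0.328229
φ(d₁) = (1/√(2π))·e^{−d₁²/2} = 0.136325
Θ = −S·φ(d₁)·σ/(2√T) + r·K·e^{−rT}·N(−d₂) = −0.257588 + 0.123792 = -0.133796

price = 0.328229
Θ = -0.133796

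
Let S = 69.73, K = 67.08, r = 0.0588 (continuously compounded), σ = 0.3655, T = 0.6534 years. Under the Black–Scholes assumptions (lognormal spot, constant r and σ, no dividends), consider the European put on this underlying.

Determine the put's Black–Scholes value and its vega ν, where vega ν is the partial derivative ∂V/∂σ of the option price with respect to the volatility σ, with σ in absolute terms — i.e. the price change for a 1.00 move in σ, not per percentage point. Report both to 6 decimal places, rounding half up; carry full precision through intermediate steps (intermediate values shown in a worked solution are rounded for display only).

price = 5.561056
ν = 20.682919

σ√T = 0.3655·√0.6534 = 0.295445
d₁ = (ln(S/K) + (r+σ²/2)T) / (σ√T) = (ln(69.73/67.08) + (0.0588+0.3655²/2)·0.6534) / 0.295445 = (0.038745 + 0.082064) / 0.295445 = 0.408903
d₂ = d₁ − σ√T = 0.408903 − 0.295445 = 0.113458
e^{−rT} = e^{−0.0588·0.6534} = 0.962309
N(−d₁) = 0.341305,  N(−d₂) = 0.454834
Put price V = K·e^{−rT}·N(−d₂) − S·N(−d₁) = 29.360272 − 23.799216 = 5.561056
φ(d₁) = (1/√(2π))·e^{−d₁²/2} = 0.366946
ν = S·φ(d₁)·√T = 20.682919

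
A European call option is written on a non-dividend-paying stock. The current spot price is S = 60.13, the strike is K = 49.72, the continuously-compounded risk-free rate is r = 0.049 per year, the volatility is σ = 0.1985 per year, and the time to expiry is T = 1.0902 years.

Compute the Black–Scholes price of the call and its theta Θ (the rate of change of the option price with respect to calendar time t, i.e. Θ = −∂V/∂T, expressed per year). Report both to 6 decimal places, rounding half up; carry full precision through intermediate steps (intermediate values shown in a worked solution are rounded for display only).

σ√T = 0.1985·√1.0902 = 0.207259
d₁ = (ln(S/K) + (r+σ²/2)T) / (σ√T) = (ln(60.13/49.72) + (0.049+0.1985²/2)·1.0902) / 0.207259 = (0.190102 + 0.074898) / 0.207259 = 1.278591
d₂ = d₁ − σ√T = 1.278591 − 0.207259 = 1.071332
e^{−rT} = e^{−0.049·1.0902} = 0.947982
N(d₁) = 0.899479,  N(d₂) = 0.857990
Call price V = S·N(d₁) − K·e^{−rT}·N(d₂) = 54.085697 − 40.440205 = 13.645492
φ(d₁) = (1/√(2π))·e^{−d₁²/2} = 0.176165
Θ = −S·φ(d₁)·σ/(2√T) − r·K·e^{−rT}·N(d₂) = −1.006903 − 1.981570 = -2.988473

price = 13.645492
Θ = -2.988473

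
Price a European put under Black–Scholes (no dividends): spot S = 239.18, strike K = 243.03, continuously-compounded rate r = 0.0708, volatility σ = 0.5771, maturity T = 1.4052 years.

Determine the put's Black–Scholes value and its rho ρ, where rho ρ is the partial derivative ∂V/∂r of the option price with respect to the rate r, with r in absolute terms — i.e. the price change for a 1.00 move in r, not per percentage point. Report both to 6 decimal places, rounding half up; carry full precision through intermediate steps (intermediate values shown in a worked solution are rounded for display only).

σ√T = 0.5771·√1.4052 = 0.684101
d₁ = (ln(S/K) + (r+σ²/2)T) / (σ√T) = (ln(239.18/243.03) + (0.0708+0.5771²/2)·1.4052) / 0.684101 = (-0.015968 + 0.333485) / 0.684101 = 0.464137
d₂ = d₁ − σ√T = 0.464137 − 0.684101 = -0.219964
e^{−rT} = e^{−0.0708·1.4052} = 0.905301
N(−d₁) = 0.321275,  N(−d₂) = 0.587050
Put price V = K·e^{−rT}·N(−d₂) − S·N(−d₁) = 129.159995 − 76.842487 = 52.317508
ρ = −K·T·e^{−rT}·N(−d₂) = -181.495625

price = 52.317508
ρ = -181.495625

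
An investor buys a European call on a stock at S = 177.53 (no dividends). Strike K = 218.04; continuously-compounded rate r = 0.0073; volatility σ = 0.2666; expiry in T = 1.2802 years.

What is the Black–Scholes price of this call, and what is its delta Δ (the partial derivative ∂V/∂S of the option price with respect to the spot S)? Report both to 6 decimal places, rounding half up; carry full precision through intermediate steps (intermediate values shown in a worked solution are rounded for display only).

price = 9.114401
Δ = 0.308684

σ√T = 0.2666·√1.2802 = 0.301647
d₁ = (ln(S/K) + (r+σ²/2)T) / (σ√T) = (ln(177.53/218.04) + (0.0073+0.2666²/2)·1.2802) / 0.301647 = (-0.205539 + 0.054841) / 0.301647 = -0.499584
d₂ = d₁ − σ√T = -0.499584 − 0.301647 = -0.801231
e^{−rT} = e^{−0.0073·1.2802} = 0.990698
N(d₁) = 0.308684,  N(d₂) = 0.211499
Call price V = S·N(d₁) − K·e^{−rT}·N(d₂) = 54.800680 − 45.686278 = 9.114401
Δ = N(d₁) = 0.308684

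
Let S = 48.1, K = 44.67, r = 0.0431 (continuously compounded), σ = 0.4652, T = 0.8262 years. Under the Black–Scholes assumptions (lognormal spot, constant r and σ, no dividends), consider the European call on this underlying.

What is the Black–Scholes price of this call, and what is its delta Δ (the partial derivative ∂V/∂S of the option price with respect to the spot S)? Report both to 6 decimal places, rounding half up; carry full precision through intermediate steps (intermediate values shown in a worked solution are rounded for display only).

σ√T = 0.4652·√0.8262 = 0.422846
d₁ = (ln(S/K) + (r+σ²/2)T) / (σ√T) = (ln(48.1/44.67) + (0.0431+0.4652²/2)·0.8262) / 0.422846 = (0.073980 + 0.125009) / 0.422846 = 0.470594
d₂ = d₁ − σ√T = 0.470594 − 0.422846 = 0.047748
e^{−rT} = e^{−0.0431·0.8262} = 0.965017
N(d₁) = 0.681035,  N(d₂) = 0.519041
Call price V = S·N(d₁) − K·e^{−rT}·N(d₂) = 32.757760 − 22.374481 = 10.383280
Δ = N(d₁) = 0.681035

price = 10.383280
Δ = 0.681035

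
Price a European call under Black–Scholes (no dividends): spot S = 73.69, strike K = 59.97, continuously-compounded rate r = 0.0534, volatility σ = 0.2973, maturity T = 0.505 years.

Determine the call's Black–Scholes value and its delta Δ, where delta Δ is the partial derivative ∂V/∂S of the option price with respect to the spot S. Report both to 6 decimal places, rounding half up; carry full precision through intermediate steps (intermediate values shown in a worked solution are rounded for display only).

σ√T = 0.2973·√0.505 = 0.211271
d₁ = (ln(S/K) + (r+σ²/2)T) / (σ√T) = (ln(73.69/59.97) + (0.0534+0.2973²/2)·0.505) / 0.211271 = (0.206023 + 0.049285) / 0.211271 = 1.208434
d₂ = d₁ − σ√T = 1.208434 − 0.211271 = 0.997163
e^{−rT} = e^{−0.0534·0.505} = 0.973393
N(d₁) = 0.886560,  N(d₂) = 0.840657
Call price V = S·N(d₁) − K·e^{−rT}·N(d₂) = 65.330592 − 49.072859 = 16.257732
Δ = N(d₁) = 0.886560

price = 16.257732
Δ = 0.886560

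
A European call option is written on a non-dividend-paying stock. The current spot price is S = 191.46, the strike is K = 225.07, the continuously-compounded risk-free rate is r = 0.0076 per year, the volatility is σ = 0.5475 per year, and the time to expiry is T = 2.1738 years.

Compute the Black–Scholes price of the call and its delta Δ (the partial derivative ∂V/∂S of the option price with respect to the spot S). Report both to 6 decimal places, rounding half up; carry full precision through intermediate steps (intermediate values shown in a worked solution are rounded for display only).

price = 50.738912
Δ = 0.588513

σ√T = 0.5475·√2.1738 = 0.807224
d₁ = (ln(S/K) + (r+σ²/2)T) / (σ√T) = (ln(191.46/225.07) + (0.0076+0.5475²/2)·2.1738) / 0.807224 = (-0.161733 + 0.342326) / 0.807224 = 0.223722
d₂ = d₁ − σ√T = 0.223722 − 0.807224 = -0.583502
e^{−rT} = e^{−0.0076·2.1738} = 0.983615
N(d₁) = 0.588513,  N(d₂) = 0.279778
Call price V = S·N(d₁) − K·e^{−rT}·N(d₂) = 112.676706 − 61.937794 = 50.738912
Δ = N(d₁) = 0.588513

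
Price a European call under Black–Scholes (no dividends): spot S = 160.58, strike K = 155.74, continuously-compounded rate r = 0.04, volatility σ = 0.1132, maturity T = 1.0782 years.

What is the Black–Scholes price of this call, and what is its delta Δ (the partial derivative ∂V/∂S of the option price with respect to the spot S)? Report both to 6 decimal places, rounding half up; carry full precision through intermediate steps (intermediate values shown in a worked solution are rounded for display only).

σ√T = 0.1132·√1.0782 = 0.117543
d₁ = (ln(S/K) + (r+σ²/2)T) / (σ√T) = (ln(160.58/155.74) + (0.04+0.1132²/2)·1.0782) / 0.117543 = (0.030604 + 0.050036) / 0.117543 = 0.686052
d₂ = d₁ − σ√T = 0.686052 − 0.117543 = 0.568509
e^{−rT} = e^{−0.04·1.0782} = 0.957789
N(d₁) = 0.753660,  N(d₂) = 0.715155
Call price V = S·N(d₁) − K·e^{−rT}·N(d₂) = 121.022690 − 106.676876 = 14.345814
Δ = N(d₁) = 0.753660

price = 14.345814
Δ = 0.753660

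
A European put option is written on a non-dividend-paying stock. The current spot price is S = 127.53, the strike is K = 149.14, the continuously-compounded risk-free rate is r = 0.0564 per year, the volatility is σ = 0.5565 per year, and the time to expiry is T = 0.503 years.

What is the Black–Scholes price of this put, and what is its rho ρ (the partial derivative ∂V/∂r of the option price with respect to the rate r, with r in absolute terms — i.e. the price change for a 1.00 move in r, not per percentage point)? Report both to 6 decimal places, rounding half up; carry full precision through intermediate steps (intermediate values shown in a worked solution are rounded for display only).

price = 31.131826
ρ = -50.984258

σ√T = 0.5565·√0.503 = 0.394684
d₁ = (ln(S/K) + (r+σ²/2)T) / (σ√T) = (ln(127.53/149.14) + (0.0564+0.5565²/2)·0.503) / 0.394684 = (-0.156534 + 0.106257) / 0.394684 = -0.127386
d₂ = d₁ − σ√T = -0.127386 − 0.394684 = -0.522069
e^{−rT} = e^{−0.0564·0.503} = 0.972029
N(−d₁) = 0.550682,  N(−d₂) = 0.699189
Put price V = K·e^{−rT}·N(−d₂) − S·N(−d₁) = 101.360353 − 70.228527 = 31.131826
ρ = −K·T·e^{−rT}·N(−d₂) = -50.984258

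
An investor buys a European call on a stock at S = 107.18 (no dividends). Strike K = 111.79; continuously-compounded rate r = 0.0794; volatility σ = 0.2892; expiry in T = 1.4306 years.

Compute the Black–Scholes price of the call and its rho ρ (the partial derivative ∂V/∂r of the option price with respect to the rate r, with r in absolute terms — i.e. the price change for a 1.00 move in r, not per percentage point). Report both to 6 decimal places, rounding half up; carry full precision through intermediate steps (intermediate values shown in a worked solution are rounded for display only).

price = 18.205329
ρ = 73.295291

σ√T = 0.2892·√1.4306 = 0.345905
d₁ = (ln(S/K) + (r+σ²/2)T) / (σ√T) = (ln(107.18/111.79) + (0.0794+0.2892²/2)·1.4306) / 0.345905 = (-0.042112 + 0.173415) / 0.345905 = 0.379591
d₂ = d₁ − σ√T = 0.379591 − 0.345905 = 0.033685
e^{−rT} = e^{−0.0794·1.4306} = 0.892624
N(d₁) = 0.647875,  N(d₂) = 0.513436
Call price V = S·N(d₁) − K·e^{−rT}·N(d₂) = 69.439281 − 51.233951 = 18.205329
ρ = K·T·e^{−rT}·N(d₂) = 73.295291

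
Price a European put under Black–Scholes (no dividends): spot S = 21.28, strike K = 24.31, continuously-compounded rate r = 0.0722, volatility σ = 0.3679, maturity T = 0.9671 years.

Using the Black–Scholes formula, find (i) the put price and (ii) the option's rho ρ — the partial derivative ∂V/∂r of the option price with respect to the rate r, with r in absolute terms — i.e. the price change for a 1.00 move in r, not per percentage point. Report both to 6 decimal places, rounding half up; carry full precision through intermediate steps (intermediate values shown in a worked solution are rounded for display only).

σ√T = 0.3679·√0.9671 = 0.361797
d₁ = (ln(S/K) + (r+σ²/2)T) / (σ√T) = (ln(21.28/24.31) + (0.0722+0.3679²/2)·0.9671) / 0.361797 = (-0.133120 + 0.135273) / 0.361797 = 0.005951
d₂ = d₁ − σ√T = 0.005951 − 0.361797 = -0.355846
e^{−rT} = e^{−0.0722·0.9671} = 0.932557
N(−d₁) = 0.497626,  N(−d₂) = 0.639022
Put price V = K·e^{−rT}·N(−d₂) − S·N(−d₁) = 14.486930 − 10.589476 = 3.897454
ρ = −K·T·e^{−rT}·N(−d₂) = -14.010310

price = 3.897454
ρ = -14.010310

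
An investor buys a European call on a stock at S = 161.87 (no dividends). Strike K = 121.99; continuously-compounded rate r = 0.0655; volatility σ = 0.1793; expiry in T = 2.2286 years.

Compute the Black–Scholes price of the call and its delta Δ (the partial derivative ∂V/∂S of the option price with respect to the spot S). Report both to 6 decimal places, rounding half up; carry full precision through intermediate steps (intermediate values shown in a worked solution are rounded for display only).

price = 57.251944
Δ = 0.958711

σ√T = 0.1793·√2.2286 = 0.267668
d₁ = (ln(S/K) + (r+σ²/2)T) / (σ√T) = (ln(161.87/121.99) + (0.0655+0.1793²/2)·2.2286) / 0.267668 = (0.282854 + 0.181796) / 0.267668 = 1.735923
d₂ = d₁ − σ√T = 1.735923 − 0.267668 = 1.468255
e^{−rT} = e^{−0.0655·2.2286} = 0.864181
N(d₁) = 0.958711,  N(d₂) = 0.928982
Call price V = S·N(d₁) − K·e^{−rT}·N(d₂) = 155.186589 − 97.934645 = 57.251944
Δ = N(d₁) = 0.958711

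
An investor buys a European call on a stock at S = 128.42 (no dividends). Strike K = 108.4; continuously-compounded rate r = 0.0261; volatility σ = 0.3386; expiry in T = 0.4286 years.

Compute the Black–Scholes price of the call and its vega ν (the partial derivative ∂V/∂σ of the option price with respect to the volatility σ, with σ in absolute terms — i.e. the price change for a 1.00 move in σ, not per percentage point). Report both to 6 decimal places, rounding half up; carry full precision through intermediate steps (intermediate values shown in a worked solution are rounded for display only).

σ√T = 0.3386·√0.4286 = 0.221673
d₁ = (ln(S/K) + (r+σ²/2)T) / (σ√T) = (ln(128.42/108.4) + (0.0261+0.3386²/2)·0.4286) / 0.221673 = (0.169478 + 0.035756) / 0.221673 = 0.925841
d₂ = d₁ − σ√T = 0.925841 − 0.221673 = 0.704168
e^{−rT} = e^{−0.0261·0.4286} = 0.988876
N(d₁) = 0.822736,  N(d₂) = 0.759336
Call price V = S·N(d₁) − K·e^{−rT}·N(d₂) = 105.655708 − 81.396351 = 24.259357
φ(d₁) = (1/√(2π))·e^{−d₁²/2} = 0.259882
ν = S·φ(d₁)·√T = 21.849139

price = 24.259357
ν = 21.849139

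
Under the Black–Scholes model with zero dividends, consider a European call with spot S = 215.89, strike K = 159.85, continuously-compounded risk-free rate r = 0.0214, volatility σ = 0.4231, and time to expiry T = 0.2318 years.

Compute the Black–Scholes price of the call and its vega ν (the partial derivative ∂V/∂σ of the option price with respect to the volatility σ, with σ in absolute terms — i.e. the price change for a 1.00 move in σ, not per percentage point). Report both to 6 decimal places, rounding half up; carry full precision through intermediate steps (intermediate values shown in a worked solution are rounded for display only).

price = 57.933881
ν = 11.500799

σ√T = 0.4231·√0.2318 = 0.203704
d₁ = (ln(S/K) + (r+σ²/2)T) / (σ√T) = (ln(215.89/159.85) + (0.0214+0.4231²/2)·0.2318) / 0.203704 = (0.300533 + 0.025708) / 0.203704 = 1.601545
d₂ = d₁ − σ√T = 1.601545 − 0.203704 = 1.397841
e^{−rT} = e^{−0.0214·0.2318} = 0.995052
N(d₁) = 0.945372,  N(d₂) = 0.918920
Call price V = S·N(d₁) − K·e^{−rT}·N(d₂) = 204.096342 − 146.162461 = 57.933881
φ(d₁) = (1/√(2π))·e^{−d₁²/2} = 0.110647
ν = S·φ(d₁)·√T = 11.500799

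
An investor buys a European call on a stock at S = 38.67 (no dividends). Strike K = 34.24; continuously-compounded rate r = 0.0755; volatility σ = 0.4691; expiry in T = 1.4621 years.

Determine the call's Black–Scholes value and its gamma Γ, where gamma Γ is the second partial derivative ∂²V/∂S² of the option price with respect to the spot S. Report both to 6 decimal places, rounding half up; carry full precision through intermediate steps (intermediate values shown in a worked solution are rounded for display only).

price = 12.363339
Γ = 0.014308

σ√T = 0.4691·√1.4621 = 0.567223
d₁ = (ln(S/K) + (r+σ²/2)T) / (σ√T) = (ln(38.67/34.24) + (0.0755+0.4691²/2)·1.4621) / 0.567223 = (0.121670 + 0.271260) / 0.567223 = 0.692724
d₂ = d₁ − σ√T = 0.692724 − 0.567223 = 0.125501
e^{−rT} = e^{−0.0755·1.4621} = 0.895486
N(d₁) = 0.755759,  N(d₂) = 0.549937
Call price V = S·N(d₁) − K·e^{−rT}·N(d₂) = 29.225187 − 16.861848 = 12.363339
φ(d₁) = (1/√(2π))·e^{−d₁²/2} = 0.313840
Γ = φ(d₁) / (S·σ·√T) = 0.014308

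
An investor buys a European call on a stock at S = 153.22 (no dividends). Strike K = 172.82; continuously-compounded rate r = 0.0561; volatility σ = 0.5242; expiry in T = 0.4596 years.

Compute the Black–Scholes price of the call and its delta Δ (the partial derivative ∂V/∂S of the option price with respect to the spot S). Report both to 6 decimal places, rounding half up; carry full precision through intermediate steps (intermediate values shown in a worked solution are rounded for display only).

σ√T = 0.5242·√0.4596 = 0.355375
d₁ = (ln(S/K) + (r+σ²/2)T) / (σ√T) = (ln(153.22/172.82) + (0.0561+0.5242²/2)·0.4596) / 0.355375 = (-0.120376 + 0.088929) / 0.355375 = -0.088488
d₂ = d₁ − σ√T = -0.088488 − 0.355375 = -0.443863
e^{−rT} = e^{−0.0561·0.4596} = 0.974546
N(d₁) = 0.464744,  N(d₂) = 0.328571
Call price V = S·N(d₁) − K·e^{−rT}·N(d₂) = 71.208128 − 55.338221 = 15.869908
Δ = N(d₁) = 0.464744

price = 15.869908
Δ = 0.464744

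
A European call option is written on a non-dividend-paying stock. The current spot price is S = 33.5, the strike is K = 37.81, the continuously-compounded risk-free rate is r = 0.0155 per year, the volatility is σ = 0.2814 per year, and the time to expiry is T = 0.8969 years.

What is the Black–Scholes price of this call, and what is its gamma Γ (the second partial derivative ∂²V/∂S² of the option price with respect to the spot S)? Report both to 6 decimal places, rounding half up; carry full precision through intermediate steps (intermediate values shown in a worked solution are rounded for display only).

price = 2.154894
Γ = 0.043101

σ√T = 0.2814·√0.8969 = 0.266499
d₁ = (ln(S/K) + (r+σ²/2)T) / (σ√T) = (ln(33.5/37.81) + (0.0155+0.2814²/2)·0.8969) / 0.266499 = (-0.121028 + 0.049413) / 0.266499 = -0.268726
d₂ = d₁ − σ√T = -0.268726 − 0.266499 = -0.535225
e^{−rT} = e^{−0.0155·0.8969} = 0.986194
N(d₁) = 0.394070,  N(d₂) = 0.296247
Call price V = S·N(d₁) − K·e^{−rT}·N(d₂) = 13.201355 − 11.046461 = 2.154894
φ(d₁) = (1/√(2π))·e^{−d₁²/2} = 0.384795
Γ = φ(d₁) / (S·σ·√T) = 0.043101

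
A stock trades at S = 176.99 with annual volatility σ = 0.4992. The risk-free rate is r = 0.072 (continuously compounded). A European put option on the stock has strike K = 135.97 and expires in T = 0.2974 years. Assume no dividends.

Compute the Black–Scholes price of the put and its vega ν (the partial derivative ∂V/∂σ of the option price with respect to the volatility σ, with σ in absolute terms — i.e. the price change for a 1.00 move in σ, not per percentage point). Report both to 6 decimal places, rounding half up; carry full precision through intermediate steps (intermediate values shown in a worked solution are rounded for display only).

price = 3.160686
ν = 19.120365

σ√T = 0.4992·√0.2974 = 0.272236
d₁ = (ln(S/K) + (r+σ²/2)T) / (σ√T) = (ln(176.99/135.97) + (0.072+0.4992²/2)·0.2974) / 0.272236 = (0.263659 + 0.058469) / 0.272236 = 1.183268
d₂ = d₁ − σ√T = 1.183268 − 0.272236 = 0.911033
e^{−rT} = e^{−0.072·0.2974} = 0.978815
N(−d₁) = 0.118351,  N(−d₂) = 0.181139
Put price V = K·e^{−rT}·N(−d₂) − S·N(−d₁) = 24.107698 − 20.947013 = 3.160686
φ(d₁) = (1/√(2π))·e^{−d₁²/2} = 0.198097
ν = S·φ(d₁)·√T = 19.120365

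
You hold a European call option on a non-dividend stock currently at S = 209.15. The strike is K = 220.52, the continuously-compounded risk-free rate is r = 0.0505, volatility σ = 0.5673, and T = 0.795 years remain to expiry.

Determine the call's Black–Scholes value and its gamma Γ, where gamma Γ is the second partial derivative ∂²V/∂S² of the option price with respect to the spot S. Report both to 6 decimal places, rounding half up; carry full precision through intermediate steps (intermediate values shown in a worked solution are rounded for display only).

price = 40.695270
Γ = 0.003675

σ√T = 0.5673·√0.795 = 0.505820
d₁ = (ln(S/K) + (r+σ²/2)T) / (σ√T) = (ln(209.15/220.52) + (0.0505+0.5673²/2)·0.795) / 0.505820 = (-0.052937 + 0.168075) / 0.505820 = 0.227626
d₂ = d₁ − σ√T = 0.227626 − 0.505820 = -0.278194
e^{−rT} = e^{−0.0505·0.795} = 0.960648
N(d₁) = 0.590032,  N(d₂) = 0.390432
Call price V = S·N(d₁) − K·e^{−rT}·N(d₂) = 123.405099 − 82.709830 = 40.695270
φ(d₁) = (1/√(2π))·e^{−d₁²/2} = 0.388740
Γ = φ(d₁) / (S·σ·√T) = 0.003675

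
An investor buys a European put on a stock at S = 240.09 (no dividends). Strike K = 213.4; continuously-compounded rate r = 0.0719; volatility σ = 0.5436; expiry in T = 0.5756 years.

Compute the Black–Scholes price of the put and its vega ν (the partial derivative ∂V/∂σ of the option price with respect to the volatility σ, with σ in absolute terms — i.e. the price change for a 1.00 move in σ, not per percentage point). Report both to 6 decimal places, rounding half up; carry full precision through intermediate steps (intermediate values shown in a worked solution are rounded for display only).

σ√T = 0.5436·√0.5756 = 0.412420
d₁ = (ln(S/K) + (r+σ²/2)T) / (σ√T) = (ln(240.09/213.4) + (0.0719+0.5436²/2)·0.5756) / 0.412420 = (0.117846 + 0.126431) / 0.412420 = 0.592300
d₂ = d₁ − σ√T = 0.592300 − 0.412420 = 0.179880
e^{−rT} = e^{−0.0719·0.5756} = 0.959459
N(−d₁) = 0.276825,  N(−d₂) = 0.428624
Put price V = K·e^{−rT}·N(−d₂) − S·N(−d₁) = 87.760052 − 66.462901 = 21.297152
φ(d₁) = (1/√(2π))·e^{−d₁²/2} = 0.334758
ν = S·φ(d₁)·√T = 60.976874

price = 21.297152
ν = 60.976874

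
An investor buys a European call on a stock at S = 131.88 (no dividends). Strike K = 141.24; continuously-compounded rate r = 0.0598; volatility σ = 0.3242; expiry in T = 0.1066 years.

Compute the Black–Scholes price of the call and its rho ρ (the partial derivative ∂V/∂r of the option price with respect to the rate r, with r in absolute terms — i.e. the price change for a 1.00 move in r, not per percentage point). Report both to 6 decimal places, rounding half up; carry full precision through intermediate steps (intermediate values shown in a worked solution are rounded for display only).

σ√T = 0.3242·√0.1066 = 0.105850
d₁ = (ln(S/K) + (r+σ²/2)T) / (σ√T) = (ln(131.88/141.24) + (0.0598+0.3242²/2)·0.1066) / 0.105850 = (-0.068568 + 0.011977) / 0.105850 = -0.534636
d₂ = d₁ − σ√T = -0.534636 − 0.105850 = -0.640486
e^{−rT} = e^{−0.0598·0.1066} = 0.993646
N(d₁) = 0.296451,  N(d₂) = 0.260928
Call price V = S·N(d₁) − K·e^{−rT}·N(d₂) = 39.095920 − 36.619319 = 2.476602
ρ = K·T·e^{−rT}·N(d₂) = 3.903619

price = 2.476602
ρ = 3.903619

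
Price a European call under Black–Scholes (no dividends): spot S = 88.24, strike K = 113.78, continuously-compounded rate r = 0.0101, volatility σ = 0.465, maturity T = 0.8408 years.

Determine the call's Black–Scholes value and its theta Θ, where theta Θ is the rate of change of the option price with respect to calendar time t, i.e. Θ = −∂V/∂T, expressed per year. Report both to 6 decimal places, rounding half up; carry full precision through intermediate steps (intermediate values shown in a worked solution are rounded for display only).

σ√T = 0.465·√0.8408 = 0.426382
d₁ = (ln(S/K) + (r+σ²/2)T) / (σ√T) = (ln(88.24/113.78) + (0.0101+0.465²/2)·0.8408) / 0.426382 = (-0.254206 + 0.099393) / 0.426382 = -0.363086
d₂ = d₁ − σ√T = -0.363086 − 0.426382 = -0.789468
e^{−rT} = e^{−0.0101·0.8408} = 0.991544
N(d₁) = 0.358270,  N(d₂) = 0.214919
Call price V = S·N(d₁) − K·e^{−rT}·N(d₂) = 31.613787 − 24.246731 = 7.367056
φ(d₁) = (1/√(2π))·e^{−d₁²/2} = 0.373494
Θ = −S·φ(d₁)·σ/(2√T) − r·K·e^{−rT}·N(d₂) = −8.356519 − 0.244892 = -8.601411

price = 7.367056
Θ = -8.601411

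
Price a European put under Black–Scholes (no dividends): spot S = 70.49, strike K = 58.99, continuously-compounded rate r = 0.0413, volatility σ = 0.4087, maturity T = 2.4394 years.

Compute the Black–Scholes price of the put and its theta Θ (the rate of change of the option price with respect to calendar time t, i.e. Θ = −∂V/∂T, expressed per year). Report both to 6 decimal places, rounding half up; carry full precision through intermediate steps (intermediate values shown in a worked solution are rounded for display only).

price = 8.322349
Θ = -1.766557

σ√T = 0.4087·√2.4394 = 0.638331
d₁ = (ln(S/K) + (r+σ²/2)T) / (σ√T) = (ln(70.49/58.99) + (0.0413+0.4087²/2)·2.4394) / 0.638331 = (0.178103 + 0.304481) / 0.638331 = 0.756008
d₂ = d₁ − σ√T = 0.756008 − 0.638331 = 0.117677
e^{−rT} = e^{−0.0413·2.4394} = 0.904162
N(−d₁) = 0.224822,  N(−d₂) = 0.453162
Put price V = K·e^{−rT}·N(−d₂) − S·N(−d₁) = 24.170067 − 15.847717 = 8.322349
φ(d₁) = (1/√(2π))·e^{−d₁²/2} = 0.299778
Θ = −S·φ(d₁)·σ/(2√T) + r·K·e^{−rT}·N(−d₂) = −2.764780 + 0.998224 = -1.766557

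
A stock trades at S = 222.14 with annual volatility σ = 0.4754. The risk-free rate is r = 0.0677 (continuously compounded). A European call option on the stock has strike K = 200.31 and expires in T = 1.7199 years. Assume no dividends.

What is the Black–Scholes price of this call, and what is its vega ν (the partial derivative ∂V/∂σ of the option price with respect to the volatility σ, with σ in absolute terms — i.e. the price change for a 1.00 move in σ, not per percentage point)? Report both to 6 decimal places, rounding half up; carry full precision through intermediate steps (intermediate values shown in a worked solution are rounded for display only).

price = 73.832807
ν = 93.203508

σ√T = 0.4754·√1.7199 = 0.623463
d₁ = (ln(S/K) + (r+σ²/2)T) / (σ√T) = (ln(222.14/200.31) + (0.0677+0.4754²/2)·1.7199) / 0.623463 = (0.103442 + 0.310790) / 0.623463 = 0.664405
d₂ = d₁ − σ√T = 0.664405 − 0.623463 = 0.040942
e^{−rT} = e^{−0.0677·1.7199} = 0.890086
N(d₁) = 0.746784,  N(d₂) = 0.516329
Call price V = S·N(d₁) − K·e^{−rT}·N(d₂) = 165.890693 − 92.057886 = 73.832807
φ(d₁) = (1/√(2π))·e^{−d₁²/2} = 0.319929
ν = S·φ(d₁)·√T = 93.203508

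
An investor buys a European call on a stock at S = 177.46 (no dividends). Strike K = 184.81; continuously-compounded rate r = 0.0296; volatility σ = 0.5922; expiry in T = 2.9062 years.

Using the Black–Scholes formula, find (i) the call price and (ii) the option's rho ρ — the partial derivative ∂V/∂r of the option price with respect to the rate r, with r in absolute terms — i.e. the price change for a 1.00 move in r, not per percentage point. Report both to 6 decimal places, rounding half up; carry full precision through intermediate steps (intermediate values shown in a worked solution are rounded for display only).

σ√T = 0.5922·√2.9062 = 1.009558
d₁ = (ln(S/K) + (r+σ²/2)T) / (σ√T) = (ln(177.46/184.81) + (0.0296+0.5922²/2)·2.9062) / 1.009558 = (-0.040583 + 0.595627) / 1.009558 = 0.549789
d₂ = d₁ − σ√T = 0.549789 − 1.009558 = -0.459769
e^{−rT} = e^{−0.0296·2.9062} = 0.917573
N(d₁) = 0.708768,  N(d₂) = 0.322841
Call price V = S·N(d₁) − K·e^{−rT}·N(d₂) = 125.777969 − 54.746309 = 71.031660
ρ = K·T·e^{−rT}·N(d₂) = 159.103722

price = 71.031660
ρ = 159.103722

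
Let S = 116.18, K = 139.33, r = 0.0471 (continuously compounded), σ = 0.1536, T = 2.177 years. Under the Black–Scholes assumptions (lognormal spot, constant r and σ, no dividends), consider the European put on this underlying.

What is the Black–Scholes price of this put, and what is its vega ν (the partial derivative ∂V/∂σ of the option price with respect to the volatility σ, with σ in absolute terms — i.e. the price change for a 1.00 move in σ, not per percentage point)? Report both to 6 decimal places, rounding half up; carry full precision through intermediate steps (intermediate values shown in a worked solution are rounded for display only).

σ√T = 0.1536·√2.177 = 0.226632
d₁ = (ln(S/K) + (r+σ²/2)T) / (σ√T) = (ln(116.18/139.33) + (0.0471+0.1536²/2)·2.177) / 0.226632 = (-0.181705 + 0.128218) / 0.226632 = -0.236008
d₂ = d₁ − σ√T = -0.236008 − 0.226632 = -0.462640
e^{−rT} = e^{−0.0471·2.177} = 0.902545
N(−d₁) = 0.593287,  N(−d₂) = 0.678189
Put price V = K·e^{−rT}·N(−d₂) − S·N(−d₁) = 85.283306 − 68.928058 = 16.355248
φ(d₁) = (1/√(2π))·e^{−d₁²/2} = 0.387985
ν = S·φ(d₁)·√T = 66.508262

price = 16.355248
ν = 66.508262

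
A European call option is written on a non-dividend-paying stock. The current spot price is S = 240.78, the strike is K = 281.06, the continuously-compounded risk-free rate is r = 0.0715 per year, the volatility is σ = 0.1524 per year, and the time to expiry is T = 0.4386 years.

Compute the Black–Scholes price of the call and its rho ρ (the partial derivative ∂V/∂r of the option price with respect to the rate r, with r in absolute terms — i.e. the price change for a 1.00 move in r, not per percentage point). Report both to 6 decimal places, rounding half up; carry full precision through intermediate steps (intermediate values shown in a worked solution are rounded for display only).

σ√T = 0.1524·√0.4386 = 0.100930
d₁ = (ln(S/K) + (r+σ²/2)T) / (σ√T) = (ln(240.78/281.06) + (0.0715+0.1524²/2)·0.4386) / 0.100930 = (-0.154685 + 0.036453) / 0.100930 = -1.171421
d₂ = d₁ − σ√T = -1.171421 − 0.100930 = -1.272350
e^{−rT} = e^{−0.0715·0.4386} = 0.969127
N(d₁) = 0.120715,  N(d₂) = 0.101624
Call price V = S·N(d₁) − K·e^{−rT}·N(d₂) = 29.065730 − 27.680717 = 1.385013
ρ = K·T·e^{−rT}·N(d₂) = 12.140762

price = 1.385013
ρ = 12.140762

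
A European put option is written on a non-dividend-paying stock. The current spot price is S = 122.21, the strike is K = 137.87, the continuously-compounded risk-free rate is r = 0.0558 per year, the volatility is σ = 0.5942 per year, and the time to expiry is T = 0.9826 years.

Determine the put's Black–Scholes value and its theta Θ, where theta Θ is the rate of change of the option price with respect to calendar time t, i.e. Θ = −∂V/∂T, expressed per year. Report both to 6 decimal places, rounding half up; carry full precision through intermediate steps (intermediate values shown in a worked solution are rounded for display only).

σ√T = 0.5942·√0.9826 = 0.589008
d₁ = (ln(S/K) + (r+σ²/2)T) / (σ√T) = (ln(122.21/137.87) + (0.0558+0.5942²/2)·0.9826) / 0.589008 = (-0.120570 + 0.228294) / 0.589008 = 0.182890
d₂ = d₁ − σ√T = 0.182890 − 0.589008 = -0.406117
e^{−rT} = e^{−0.0558·0.9826} = 0.946647
N(−d₁) = 0.427442,  N(−d₂) = 0.657672
Put price V = K·e^{−rT}·N(−d₂) − S·N(−d₁) = 85.835524 − 52.237691 = 33.597832
φ(d₁) = (1/√(2π))·e^{−d₁²/2} = 0.392326
Θ = −S·φ(d₁)·σ/(2√T) + r·K·e^{−rT}·N(−d₂) = −14.370363 + 4.789622 = -9.580741

price = 33.597832
Θ = -9.580741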